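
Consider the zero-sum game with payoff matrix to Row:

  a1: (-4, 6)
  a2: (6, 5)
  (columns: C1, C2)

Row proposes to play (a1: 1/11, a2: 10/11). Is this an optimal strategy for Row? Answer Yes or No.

Yes

Against C1 this mix gives (1/11)·(-4) + (10/11)·6 = 56/11.
Against C2 this mix gives (1/11)·6 + (10/11)·5 = 56/11.
All of Column's active replies (C1, C2) yield 56/11, and no column does worse for Row. The mix makes Column indifferent and guarantees 56/11, so it is optimal.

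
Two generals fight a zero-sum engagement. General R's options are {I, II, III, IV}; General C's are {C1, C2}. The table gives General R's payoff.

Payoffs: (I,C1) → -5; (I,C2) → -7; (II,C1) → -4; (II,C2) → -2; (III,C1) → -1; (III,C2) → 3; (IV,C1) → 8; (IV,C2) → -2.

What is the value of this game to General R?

11/7

Row minima: I → -7, II → -4, III → -1, IV → -2; maximin = -1.
Column maxima: C1 → 8, C2 → 3; minimax = 3.
-1 ≠ 3, so there is no saddle point; optimal play is mixed.
I is strictly dominated by II, so General R never plays it.
II is strictly dominated by III, so General R never plays it.
On the remaining 2×2 (III, IV vs C1, C2):
Let General R play III with probability p. Expected payoff against C1: (-1)p + 8(1−p) = −9p + 8; against C2: 3p + (-2)(1−p) = 5p − 2.
Setting these equal: −9p + 8 = 5p − 2 ⇒ −14p = -10 ⇒ p = 5/7, and the value is (-9)·(5/7) + 8 = 11/7.
For General C: with q = P(C1), equating III's and IV's payoffs gives −4q + 3 = 10q − 2 ⇒ q = 5/14.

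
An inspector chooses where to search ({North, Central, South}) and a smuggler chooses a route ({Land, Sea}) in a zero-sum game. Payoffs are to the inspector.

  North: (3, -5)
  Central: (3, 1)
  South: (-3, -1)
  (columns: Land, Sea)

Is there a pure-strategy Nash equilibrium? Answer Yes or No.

Yes

Row minima: North → -5, Central → 1, South → -3; maximin = 1.
Column maxima: Land → 3, Sea → 1; minimax = 1.
maximin = minimax = 1, so a saddle point exists.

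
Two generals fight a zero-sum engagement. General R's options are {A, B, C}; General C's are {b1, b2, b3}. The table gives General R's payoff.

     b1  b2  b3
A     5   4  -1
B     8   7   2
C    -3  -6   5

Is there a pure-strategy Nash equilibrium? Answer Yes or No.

Row minima: A → -1, B → 2, C → -6; maximin = 2.
Column maxima: b1 → 8, b2 → 7, b3 → 5; minimax = 5.
2 ≠ 5, so no pure-strategy equilibrium exists.

No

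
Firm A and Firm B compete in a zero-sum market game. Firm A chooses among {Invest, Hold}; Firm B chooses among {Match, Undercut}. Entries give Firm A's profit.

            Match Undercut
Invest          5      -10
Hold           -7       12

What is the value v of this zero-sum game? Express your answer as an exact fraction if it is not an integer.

-5/17

Row minima: Invest → -10, Hold → -7; maximin = -7.
Column maxima: Match → 5, Undercut → 12; minimax = 5.
-7 ≠ 5, so there is no saddle point; optimal play is mixed.
Let Firm A play Invest with probability p. Expected payoff against Match: 5p + (-7)(1−p) = 12p − 7; against Undercut: (-10)p + 12(1−p) = −22p + 12.
Setting these equal: 12p − 7 = −22p + 12 ⇒ 34p = 19 ⇒ p = 19/34, and the value is (12)·(19/34) − 7 = -5/17.
For Firm B: with q = P(Match), equating Invest's and Hold's payoffs gives 15q − 10 = −19q + 12 ⇒ q = 11/17.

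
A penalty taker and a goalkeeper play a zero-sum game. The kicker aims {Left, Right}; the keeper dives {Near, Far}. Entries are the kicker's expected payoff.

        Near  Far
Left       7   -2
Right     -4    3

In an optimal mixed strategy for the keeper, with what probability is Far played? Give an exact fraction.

Row minima: Left → -2, Right → -4; maximin = -2.
Column maxima: Near → 7, Far → 3; minimax = 3.
-2 ≠ 3, so there is no saddle point; optimal play is mixed.
Let the kicker play Left with probability p. Expected payoff against Near: 7p + (-4)(1−p) = 11p − 4; against Far: (-2)p + 3(1−p) = −5p + 3.
Setting these equal: 11p − 4 = −5p + 3 ⇒ 16p = 7 ⇒ p = 7/16, and the value is (11)·(7/16) − 4 = 13/16.
For the keeper: with q = P(Near), equating Left's and Right's payoffs gives 9q − 2 = −7q + 3 ⇒ q = 5/16.

11/16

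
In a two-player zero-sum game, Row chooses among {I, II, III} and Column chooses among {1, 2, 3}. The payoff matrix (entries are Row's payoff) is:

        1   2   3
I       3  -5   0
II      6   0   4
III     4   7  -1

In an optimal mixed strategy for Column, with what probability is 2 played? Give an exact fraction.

Row minima: I → -5, II → 0, III → -1; maximin = 0.
Column maxima: 1 → 6, 2 → 7, 3 → 4; minimax = 4.
0 ≠ 4, so there is no saddle point; optimal play is mixed.
I is strictly dominated by II, so Row never plays it.
1 is strictly dominated by 3 (it gives Row strictly more in every row), so Column never plays it.
On the remaining 2×2 (II, III vs 2, 3):
Let Row play II with probability p. Expected payoff against 2: 0p + 7(1−p) = −7p + 7; against 3: 4p + (-1)(1−p) = 5p − 1.
Setting these equal: −7p + 7 = 5p − 1 ⇒ −12p = -8 ⇒ p = 2/3, and the value is (-7)·(2/3) + 7 = 7/3.
For Column: with q = P(2), equating II's and III's payoffs gives −4q + 4 = 8q − 1 ⇒ q = 5/12.

5/12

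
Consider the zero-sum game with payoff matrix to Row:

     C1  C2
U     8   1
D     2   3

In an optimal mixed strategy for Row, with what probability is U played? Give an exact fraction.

1/8

Row minima: U → 1, D → 2; maximin = 2.
Column maxima: C1 → 8, C2 → 3; minimax = 3.
2 ≠ 3, so there is no saddle point; optimal play is mixed.
Let Row play U with probability p. Expected payoff against C1: 8p + 2(1−p) = 6p + 2; against C2: 1p + 3(1−p) = −2p + 3.
Setting these equal: 6p + 2 = −2p + 3 ⇒ 8p = 1 ⇒ p = 1/8, and the value is (6)·(1/8) + 2 = 11/4.
For Column: with q = P(C1), equating U's and D's payoffs gives 7q + 1 = −q + 3 ⇒ q = 1/4.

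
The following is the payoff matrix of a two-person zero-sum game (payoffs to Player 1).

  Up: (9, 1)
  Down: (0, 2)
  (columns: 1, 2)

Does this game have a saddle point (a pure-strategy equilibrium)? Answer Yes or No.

No

Row minima: Up → 1, Down → 0; maximin = 1.
Column maxima: 1 → 9, 2 → 2; minimax = 2.
1 ≠ 2, so no pure-strategy equilibrium exists.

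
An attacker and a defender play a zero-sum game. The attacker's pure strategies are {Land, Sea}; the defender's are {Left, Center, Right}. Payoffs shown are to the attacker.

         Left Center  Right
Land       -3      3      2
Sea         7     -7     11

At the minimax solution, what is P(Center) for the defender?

Row minima: Land → -3, Sea → -7; maximin = -3.
Column maxima: Left → 7, Center → 3, Right → 11; minimax = 3.
-3 ≠ 3, so there is no saddle point; optimal play is mixed.
Right is strictly dominated by Left (it gives the attacker strictly more in every row), so the defender never plays it.
On the remaining 2×2 (Land, Sea vs Left, Center):
Let the attacker play Land with probability p. Expected payoff against Left: (-3)p + 7(1−p) = −10p + 7; against Center: 3p + (-7)(1−p) = 10p − 7.
Setting these equal: −10p + 7 = 10p − 7 ⇒ −20p = -14 ⇒ p = 7/10, and the value is (-10)·(7/10) + 7 = 0.
For the defender: with q = P(Left), equating Land's and Sea's payoffs gives −6q + 3 = 14q − 7 ⇒ q = 1/2.

1/2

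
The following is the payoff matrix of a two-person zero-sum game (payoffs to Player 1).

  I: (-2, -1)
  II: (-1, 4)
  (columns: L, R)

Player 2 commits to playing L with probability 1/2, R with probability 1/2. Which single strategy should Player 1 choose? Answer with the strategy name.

II

Expected payoff of I: (1/2)·(-2) + (1/2)·(-1) = -3/2.
Expected payoff of II: (1/2)·(-1) + (1/2)·4 = 3/2.
The largest is 3/2, so Player 1's best response is II.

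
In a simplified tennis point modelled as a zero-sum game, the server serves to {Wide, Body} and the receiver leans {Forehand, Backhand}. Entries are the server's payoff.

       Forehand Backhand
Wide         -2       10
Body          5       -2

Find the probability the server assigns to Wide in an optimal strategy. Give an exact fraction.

Row minima: Wide → -2, Body → -2; maximin = -2.
Column maxima: Forehand → 5, Backhand → 10; minimax = 5.
-2 ≠ 5, so there is no saddle point; optimal play is mixed.
Let the server play Wide with probability p. Expected payoff against Forehand: (-2)p + 5(1−p) = −7p + 5; against Backhand: 10p + (-2)(1−p) = 12p − 2.
Setting these equal: −7p + 5 = 12p − 2 ⇒ −19p = -7 ⇒ p = 7/19, and the value is (-7)·(7/19) + 5 = 46/19.
For the receiver: with q = P(Forehand), equating Wide's and Body's payoffs gives −12q + 10 = 7q − 2 ⇒ q = 12/19.

7/19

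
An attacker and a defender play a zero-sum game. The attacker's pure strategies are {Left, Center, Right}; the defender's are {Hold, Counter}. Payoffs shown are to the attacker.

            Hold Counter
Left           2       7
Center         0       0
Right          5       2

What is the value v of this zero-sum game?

31/8

Row minima: Left → 2, Center → 0, Right → 2; maximin = 2.
Column maxima: Hold → 5, Counter → 7; minimax = 5.
2 ≠ 5, so there is no saddle point; optimal play is mixed.
Center is strictly dominated by Left, so the attacker never plays it.
On the remaining 2×2 (Left, Right vs Hold, Counter):
Let the attacker play Left with probability p. Expected payoff against Hold: 2p + 5(1−p) = −3p + 5; against Counter: 7p + 2(1−p) = 5p + 2.
Setting these equal: −3p + 5 = 5p + 2 ⇒ −8p = -3 ⇒ p = 3/8, and the value is (-3)·(3/8) + 5 = 31/8.
For the defender: with q = P(Hold), equating Left's and Right's payoffs gives −5q + 7 = 3q + 2 ⇒ q = 5/8.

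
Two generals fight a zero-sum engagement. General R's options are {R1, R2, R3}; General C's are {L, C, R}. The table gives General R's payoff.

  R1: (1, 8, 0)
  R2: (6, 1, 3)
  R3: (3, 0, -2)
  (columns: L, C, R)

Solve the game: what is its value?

12/5

Row minima: R1 → 0, R2 → 1, R3 → -2; maximin = 1.
Column maxima: L → 6, C → 8, R → 3; minimax = 3.
1 ≠ 3, so there is no saddle point; optimal play is mixed.
R3 is strictly dominated by R2, so General R never plays it.
L is strictly dominated by R (it gives General R strictly more in every row), so General C never plays it.
On the remaining 2×2 (R1, R2 vs C, R):
Let General R play R1 with probability p. Expected payoff against C: 8p + 1(1−p) = 7p + 1; against R: 0p + 3(1−p) = −3p + 3.
Setting these equal: 7p + 1 = −3p + 3 ⇒ 10p = 2 ⇒ p = 1/5, and the value is (7)·(1/5) + 1 = 12/5.
For General C: with q = P(C), equating R1's and R2's payoffs gives 8q = −2q + 3 ⇒ q = 3/10.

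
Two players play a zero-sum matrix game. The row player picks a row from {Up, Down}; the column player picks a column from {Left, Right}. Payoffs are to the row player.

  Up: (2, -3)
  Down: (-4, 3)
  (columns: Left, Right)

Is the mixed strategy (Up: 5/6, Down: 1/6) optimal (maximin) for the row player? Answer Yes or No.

No

Against Left this mix gives (5/6)·2 + (1/6)·(-4) = 1.
Against Right this mix gives (5/6)·(-3) + (1/6)·3 = -2.
The column player will play Right, holding the row player to -2. Shifting weight toward the row that does better against Right would raise this floor (the equalizing mix achieves -1/2 against both Right and Left), so the proposed strategy is not optimal.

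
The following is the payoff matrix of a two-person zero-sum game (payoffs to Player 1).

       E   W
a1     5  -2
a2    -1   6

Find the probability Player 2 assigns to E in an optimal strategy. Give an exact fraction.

Row minima: a1 → -2, a2 → -1; maximin = -1.
Column maxima: E → 5, W → 6; minimax = 5.
-1 ≠ 5, so there is no saddle point; optimal play is mixed.
Let Player 1 play a1 with probability p. Expected payoff against E: 5p + (-1)(1−p) = 6p − 1; against W: (-2)p + 6(1−p) = −8p + 6.
Setting these equal: 6p − 1 = −8p + 6 ⇒ 14p = 7 ⇒ p = 1/2, and the value is (6)·(1/2) − 1 = 2.
For Player 2: with q = P(E), equating a1's and a2's payoffs gives 7q − 2 = −7q + 6 ⇒ q = 4/7.

4/7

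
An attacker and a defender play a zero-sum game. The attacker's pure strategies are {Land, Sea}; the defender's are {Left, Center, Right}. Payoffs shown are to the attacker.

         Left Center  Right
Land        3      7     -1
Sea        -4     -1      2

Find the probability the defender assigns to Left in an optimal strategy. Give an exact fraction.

3/10

Row minima: Land → -1, Sea → -4; maximin = -1.
Column maxima: Left → 3, Center → 7, Right → 2; minimax = 2.
-1 ≠ 2, so there is no saddle point; optimal play is mixed.
Center is strictly dominated by Left (it gives the attacker strictly more in every row), so the defender never plays it.
On the remaining 2×2 (Land, Sea vs Left, Right):
Let the attacker play Land with probability p. Expected payoff against Left: 3p + (-4)(1−p) = 7p − 4; against Right: (-1)p + 2(1−p) = −3p + 2.
Setting these equal: 7p − 4 = −3p + 2 ⇒ 10p = 6 ⇒ p = 3/5, and the value is (7)·(3/5) − 4 = 1/5.
For the defender: with q = P(Left), equating Land's and Sea's payoffs gives 4q − 1 = −6q + 2 ⇒ q = 3/10.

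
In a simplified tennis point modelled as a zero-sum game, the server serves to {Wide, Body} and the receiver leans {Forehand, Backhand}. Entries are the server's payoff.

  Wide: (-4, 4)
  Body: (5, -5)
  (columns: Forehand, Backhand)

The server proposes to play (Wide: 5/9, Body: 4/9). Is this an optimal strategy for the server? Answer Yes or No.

Yes

Against Forehand this mix gives (5/9)·(-4) + (4/9)·5 = 0.
Against Backhand this mix gives (5/9)·4 + (4/9)·(-5) = 0.
All of the receiver's active replies (Forehand, Backhand) yield 0, and no column does worse for the server. The mix makes the receiver indifferent and guarantees 0, so it is optimal.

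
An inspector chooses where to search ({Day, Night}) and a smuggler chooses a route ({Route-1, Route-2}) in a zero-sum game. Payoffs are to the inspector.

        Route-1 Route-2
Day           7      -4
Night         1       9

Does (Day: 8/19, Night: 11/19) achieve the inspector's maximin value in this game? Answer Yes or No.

Against Route-1 this mix gives (8/19)·7 + (11/19)·1 = 67/19.
Against Route-2 this mix gives (8/19)·(-4) + (11/19)·9 = 67/19.
All of the smuggler's active replies (Route-1, Route-2) yield 67/19, and no column does worse for the inspector. The mix makes the smuggler indifferent and guarantees 67/19, so it is optimal.

Yes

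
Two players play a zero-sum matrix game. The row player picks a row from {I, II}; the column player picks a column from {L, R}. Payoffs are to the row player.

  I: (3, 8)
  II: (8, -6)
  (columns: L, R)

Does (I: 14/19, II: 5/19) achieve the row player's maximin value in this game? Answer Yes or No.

Against L this mix gives (14/19)·3 + (5/19)·8 = 82/19.
Against R this mix gives (14/19)·8 + (5/19)·(-6) = 82/19.
All of the column player's active replies (L, R) yield 82/19, and no column does worse for the row player. The mix makes the column player indifferent and guarantees 82/19, so it is optimal.

Yes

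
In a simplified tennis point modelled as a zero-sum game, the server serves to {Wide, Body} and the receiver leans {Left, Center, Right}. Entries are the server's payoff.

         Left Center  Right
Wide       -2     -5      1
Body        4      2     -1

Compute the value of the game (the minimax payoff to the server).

Row minima: Wide → -5, Body → -1; maximin = -1.
Column maxima: Left → 4, Center → 2, Right → 1; minimax = 1.
-1 ≠ 1, so there is no saddle point; optimal play is mixed.
Left is strictly dominated by Center (it gives the server strictly more in every row), so the receiver never plays it.
On the remaining 2×2 (Wide, Body vs Center, Right):
Let the server play Wide with probability p. Expected payoff against Center: (-5)p + 2(1−p) = −7p + 2; against Right: 1p + (-1)(1−p) = 2p − 1.
Setting these equal: −7p + 2 = 2p − 1 ⇒ −9p = -3 ⇒ p = 1/3, and the value is (-7)·(1/3) + 2 = -1/3.
For the receiver: with q = P(Center), equating Wide's and Body's payoffs gives −6q + 1 = 3q − 1 ⇒ q = 2/9.

-1/3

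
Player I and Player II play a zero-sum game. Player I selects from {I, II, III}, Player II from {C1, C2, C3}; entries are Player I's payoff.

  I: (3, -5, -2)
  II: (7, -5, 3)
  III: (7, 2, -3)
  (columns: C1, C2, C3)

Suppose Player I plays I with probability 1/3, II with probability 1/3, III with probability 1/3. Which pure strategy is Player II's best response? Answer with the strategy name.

C2

If Player II plays C1, Player I's expected payoff is (1/3)·3 + (1/3)·7 + (1/3)·7 = 17/3.
If Player II plays C2, Player I's expected payoff is (1/3)·(-5) + (1/3)·(-5) + (1/3)·2 = -8/3.
If Player II plays C3, Player I's expected payoff is (1/3)·(-2) + (1/3)·3 + (1/3)·(-3) = -2/3.
Player II minimizes Player I's payoff; the smallest is -8/3, so the best response is C2.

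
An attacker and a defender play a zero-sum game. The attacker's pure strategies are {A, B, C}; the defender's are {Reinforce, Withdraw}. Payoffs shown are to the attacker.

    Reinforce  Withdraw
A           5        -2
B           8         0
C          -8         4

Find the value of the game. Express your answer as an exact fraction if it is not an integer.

Row minima: A → -2, B → 0, C → -8; maximin = 0.
Column maxima: Reinforce → 8, Withdraw → 4; minimax = 4.
0 ≠ 4, so there is no saddle point; optimal play is mixed.
A is strictly dominated by B, so the attacker never plays it.
On the remaining 2×2 (B, C vs Reinforce, Withdraw):
Let the attacker play B with probability p. Expected payoff against Reinforce: 8p + (-8)(1−p) = 16p − 8; against Withdraw: 0p + 4(1−p) = −4p + 4.
Setting these equal: 16p − 8 = −4p + 4 ⇒ 20p = 12 ⇒ p = 3/5, and the value is (16)·(3/5) − 8 = 8/5.
For the defender: with q = P(Reinforce), equating B's and C's payoffs gives 8q = −12q + 4 ⇒ q = 1/5.

8/5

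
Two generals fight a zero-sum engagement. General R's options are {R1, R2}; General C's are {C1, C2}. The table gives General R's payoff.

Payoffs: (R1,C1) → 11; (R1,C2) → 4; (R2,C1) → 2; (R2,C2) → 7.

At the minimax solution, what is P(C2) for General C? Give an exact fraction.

3/4

Row minima: R1 → 4, R2 → 2; maximin = 4.
Column maxima: C1 → 11, C2 → 7; minimax = 7.
4 ≠ 7, so there is no saddle point; optimal play is mixed.
Let General R play R1 with probability p. Expected payoff against C1: 11p + 2(1−p) = 9p + 2; against C2: 4p + 7(1−p) = −3p + 7.
Setting these equal: 9p + 2 = −3p + 7 ⇒ 12p = 5 ⇒ p = 5/12, and the value is (9)·(5/12) + 2 = 23/4.
For General C: with q = P(C1), equating R1's and R2's payoffs gives 7q + 4 = −5q + 7 ⇒ q = 1/4.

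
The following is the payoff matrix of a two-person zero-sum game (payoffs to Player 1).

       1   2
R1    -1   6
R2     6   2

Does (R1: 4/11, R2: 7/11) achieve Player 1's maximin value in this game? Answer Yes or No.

Yes

Against 1 this mix gives (4/11)·(-1) + (7/11)·6 = 38/11.
Against 2 this mix gives (4/11)·6 + (7/11)·2 = 38/11.
All of Player 2's active replies (1, 2) yield 38/11, and no column does worse for Player 1. The mix makes Player 2 indifferent and guarantees 38/11, so it is optimal.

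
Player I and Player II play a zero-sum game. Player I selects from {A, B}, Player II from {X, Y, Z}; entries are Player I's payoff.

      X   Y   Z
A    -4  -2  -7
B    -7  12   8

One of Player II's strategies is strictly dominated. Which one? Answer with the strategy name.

X holds Player I's payoff strictly below Y in every row: -4 < -2, -7 < 12.
So Y is strictly dominated for Player II.

Y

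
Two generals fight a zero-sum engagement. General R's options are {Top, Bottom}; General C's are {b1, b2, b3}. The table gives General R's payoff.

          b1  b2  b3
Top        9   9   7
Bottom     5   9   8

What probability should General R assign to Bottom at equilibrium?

2/5

Row minima: Top → 7, Bottom → 5; maximin = 7.
Column maxima: b1 → 9, b2 → 9, b3 → 8; minimax = 8.
7 ≠ 8, so there is no saddle point; optimal play is mixed.
b2 is strictly dominated by b3 (it gives General R strictly more in every row), so General C never plays it.
On the remaining 2×2 (Top, Bottom vs b1, b3):
Let General R play Top with probability p. Expected payoff against b1: 9p + 5(1−p) = 4p + 5; against b3: 7p + 8(1−p) = −p + 8.
Setting these equal: 4p + 5 = −p + 8 ⇒ 5p = 3 ⇒ p = 3/5, and the value is (4)·(3/5) + 5 = 37/5.
For General C: with q = P(b1), equating Top's and Bottom's payoffs gives 2q + 7 = −3q + 8 ⇒ q = 1/5.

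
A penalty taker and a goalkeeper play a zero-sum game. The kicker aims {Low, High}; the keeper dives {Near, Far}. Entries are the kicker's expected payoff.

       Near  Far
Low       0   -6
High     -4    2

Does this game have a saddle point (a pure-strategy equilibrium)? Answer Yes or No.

Row minima: Low → -6, High → -4; maximin = -4.
Column maxima: Near → 0, Far → 2; minimax = 0.
-4 ≠ 0, so no pure-strategy equilibrium exists.

No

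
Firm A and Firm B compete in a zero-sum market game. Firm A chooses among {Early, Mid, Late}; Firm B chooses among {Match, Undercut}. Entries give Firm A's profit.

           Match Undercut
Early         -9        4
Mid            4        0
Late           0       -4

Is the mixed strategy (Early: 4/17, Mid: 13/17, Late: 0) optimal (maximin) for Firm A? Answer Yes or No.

Against Match this mix gives (4/17)·(-9) + (13/17)·4 = 16/17.
Against Undercut this mix gives (4/17)·4 + (13/17)·0 = 16/17.
All of Firm B's active replies (Match, Undercut) yield 16/17, and no column does worse for Firm A. The mix makes Firm B indifferent and guarantees 16/17, so it is optimal.

Yes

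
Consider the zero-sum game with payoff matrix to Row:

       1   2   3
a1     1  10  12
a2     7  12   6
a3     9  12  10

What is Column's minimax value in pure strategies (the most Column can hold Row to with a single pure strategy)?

Column maxima: 1 → 9, 2 → 12, 3 → 12.
The smallest of these is 9.

9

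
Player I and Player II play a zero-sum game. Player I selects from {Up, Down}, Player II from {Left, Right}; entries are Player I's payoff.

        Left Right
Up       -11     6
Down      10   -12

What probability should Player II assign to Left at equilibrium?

6/13

Row minima: Up → -11, Down → -12; maximin = -11.
Column maxima: Left → 10, Right → 6; minimax = 6.
-11 ≠ 6, so there is no saddle point; optimal play is mixed.
Let Player I play Up with probability p. Expected payoff against Left: (-11)p + 10(1−p) = −21p + 10; against Right: 6p + (-12)(1−p) = 18p − 12.
Setting these equal: −21p + 10 = 18p − 12 ⇒ −39p = -22 ⇒ p = 22/39, and the value is (-21)·(22/39) + 10 = -24/13.
For Player II: with q = P(Left), equating Up's and Down's payoffs gives −17q + 6 = 22q − 12 ⇒ q = 6/13.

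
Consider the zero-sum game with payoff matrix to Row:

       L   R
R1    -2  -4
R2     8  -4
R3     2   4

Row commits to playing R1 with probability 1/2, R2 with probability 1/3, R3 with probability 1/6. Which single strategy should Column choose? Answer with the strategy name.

If Column plays L, Row's expected payoff is (1/2)·(-2) + (1/3)·8 + (1/6)·2 = 2.
If Column plays R, Row's expected payoff is (1/2)·(-4) + (1/3)·(-4) + (1/6)·4 = -8/3.
Column minimizes Row's payoff; the smallest is -8/3, so the best response is R.

R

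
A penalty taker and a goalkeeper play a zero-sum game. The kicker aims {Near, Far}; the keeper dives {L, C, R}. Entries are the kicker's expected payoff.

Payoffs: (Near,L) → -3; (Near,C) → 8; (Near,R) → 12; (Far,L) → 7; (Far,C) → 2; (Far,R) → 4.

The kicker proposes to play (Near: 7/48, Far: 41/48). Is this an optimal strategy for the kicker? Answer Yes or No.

Against L this mix gives (7/48)·(-3) + (41/48)·7 = 133/24.
Against C this mix gives (7/48)·8 + (41/48)·2 = 23/8.
Against R this mix gives (7/48)·12 + (41/48)·4 = 31/6.
The keeper will play C, holding the kicker to 23/8. Shifting weight toward the row that does better against C would raise this floor (the equalizing mix achieves 31/8 against both C and L), so the proposed strategy is not optimal.

No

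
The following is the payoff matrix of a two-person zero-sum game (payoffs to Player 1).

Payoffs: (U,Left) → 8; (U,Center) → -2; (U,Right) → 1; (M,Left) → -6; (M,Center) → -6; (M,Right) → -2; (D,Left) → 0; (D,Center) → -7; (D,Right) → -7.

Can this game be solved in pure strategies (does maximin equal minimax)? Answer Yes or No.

Yes

Row minima: U → -2, M → -6, D → -7; maximin = -2.
Column maxima: Left → 8, Center → -2, Right → 1; minimax = -2.
maximin = minimax = -2, so a saddle point exists.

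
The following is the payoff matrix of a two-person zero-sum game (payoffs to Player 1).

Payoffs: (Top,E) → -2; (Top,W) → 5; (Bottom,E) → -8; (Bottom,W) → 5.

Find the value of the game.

Row minima: Top → -2, Bottom → -8; maximin = -2.
Column maxima: E → -2, W → 5; minimax = -2.
Since maximin = minimax = -2, there is a saddle point and the value is -2.

-2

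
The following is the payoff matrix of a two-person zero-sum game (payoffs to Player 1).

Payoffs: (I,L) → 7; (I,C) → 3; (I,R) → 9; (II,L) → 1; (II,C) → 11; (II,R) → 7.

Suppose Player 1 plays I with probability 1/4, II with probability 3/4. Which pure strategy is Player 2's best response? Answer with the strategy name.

If Player 2 plays L, Player 1's expected payoff is (1/4)·7 + (3/4)·1 = 5/2.
If Player 2 plays C, Player 1's expected payoff is (1/4)·3 + (3/4)·11 = 9.
If Player 2 plays R, Player 1's expected payoff is (1/4)·9 + (3/4)·7 = 15/2.
Player 2 minimizes Player 1's payoff; the smallest is 5/2, so the best response is L.

L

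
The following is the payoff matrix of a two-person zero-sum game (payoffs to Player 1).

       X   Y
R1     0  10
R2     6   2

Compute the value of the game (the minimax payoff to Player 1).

Row minima: R1 → 0, R2 → 2; maximin = 2.
Column maxima: X → 6, Y → 10; minimax = 6.
2 ≠ 6, so there is no saddle point; optimal play is mixed.
Let Player 1 play R1 with probability p. Expected payoff against X: 0p + 6(1−p) = −6p + 6; against Y: 10p + 2(1−p) = 8p + 2.
Setting these equal: −6p + 6 = 8p + 2 ⇒ −14p = -4 ⇒ p = 2/7, and the value is (-6)·(2/7) + 6 = 30/7.
For Player 2: with q = P(X), equating R1's and R2's payoffs gives −10q + 10 = 4q + 2 ⇒ q = 4/7.

30/7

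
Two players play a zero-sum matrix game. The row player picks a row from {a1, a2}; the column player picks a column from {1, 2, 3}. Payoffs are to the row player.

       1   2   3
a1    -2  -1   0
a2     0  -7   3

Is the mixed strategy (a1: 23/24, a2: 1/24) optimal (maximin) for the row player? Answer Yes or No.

Against 1 this mix gives (23/24)·(-2) + (1/24)·0 = -23/12.
Against 2 this mix gives (23/24)·(-1) + (1/24)·(-7) = -5/4.
Against 3 this mix gives (23/24)·0 + (1/24)·3 = 1/8.
The column player will play 1, holding the row player to -23/12. Shifting weight toward the row that does better against 1 would raise this floor (the equalizing mix achieves -7/4 against both 1 and 2), so the proposed strategy is not optimal.

No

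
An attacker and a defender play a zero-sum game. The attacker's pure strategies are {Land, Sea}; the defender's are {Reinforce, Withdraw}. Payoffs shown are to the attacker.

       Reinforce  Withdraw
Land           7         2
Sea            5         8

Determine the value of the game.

23/4

Row minima: Land → 2, Sea → 5; maximin = 5.
Column maxima: Reinforce → 7, Withdraw → 8; minimax = 7.
5 ≠ 7, so there is no saddle point; optimal play is mixed.
Let the attacker play Land with probability p. Expected payoff against Reinforce: 7p + 5(1−p) = 2p + 5; against Withdraw: 2p + 8(1−p) = −6p + 8.
Setting these equal: 2p + 5 = −6p + 8 ⇒ 8p = 3 ⇒ p = 3/8, and the value is (2)·(3/8) + 5 = 23/4.
For the defender: with q = P(Reinforce), equating Land's and Sea's payoffs gives 5q + 2 = −3q + 8 ⇒ q = 3/4.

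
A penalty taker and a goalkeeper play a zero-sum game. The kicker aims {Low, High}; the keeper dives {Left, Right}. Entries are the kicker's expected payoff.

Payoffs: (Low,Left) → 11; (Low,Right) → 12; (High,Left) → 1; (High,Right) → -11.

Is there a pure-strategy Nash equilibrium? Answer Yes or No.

Row minima: Low → 11, High → -11; maximin = 11.
Column maxima: Left → 11, Right → 12; minimax = 11.
maximin = minimax = 11, so a saddle point exists.

Yes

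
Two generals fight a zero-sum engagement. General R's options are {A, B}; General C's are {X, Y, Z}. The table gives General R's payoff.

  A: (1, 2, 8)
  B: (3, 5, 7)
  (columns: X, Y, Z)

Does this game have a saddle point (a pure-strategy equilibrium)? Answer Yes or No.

Row minima: A → 1, B → 3; maximin = 3.
Column maxima: X → 3, Y → 5, Z → 8; minimax = 3.
maximin = minimax = 3, so a saddle point exists.

Yes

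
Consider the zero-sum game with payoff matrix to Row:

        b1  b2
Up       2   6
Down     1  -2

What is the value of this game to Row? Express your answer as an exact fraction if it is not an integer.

Row minima: Up → 2, Down → -2; maximin = 2.
Column maxima: b1 → 2, b2 → 6; minimax = 2.
Since maximin = minimax = 2, there is a saddle point and the value is 2.

2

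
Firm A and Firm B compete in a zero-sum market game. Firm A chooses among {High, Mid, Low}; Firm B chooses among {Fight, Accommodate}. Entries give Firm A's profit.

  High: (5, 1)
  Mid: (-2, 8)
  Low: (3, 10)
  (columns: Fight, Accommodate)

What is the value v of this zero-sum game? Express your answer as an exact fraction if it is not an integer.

47/11

Row minima: High → 1, Mid → -2, Low → 3; maximin = 3.
Column maxima: Fight → 5, Accommodate → 10; minimax = 5.
3 ≠ 5, so there is no saddle point; optimal play is mixed.
Mid is strictly dominated by Low, so Firm A never plays it.
On the remaining 2×2 (High, Low vs Fight, Accommodate):
Let Firm A play High with probability p. Expected payoff against Fight: 5p + 3(1−p) = 2p + 3; against Accommodate: 1p + 10(1−p) = −9p + 10.
Setting these equal: 2p + 3 = −9p + 10 ⇒ 11p = 7 ⇒ p = 7/11, and the value is (2)·(7/11) + 3 = 47/11.
For Firm B: with q = P(Fight), equating High's and Low's payoffs gives 4q + 1 = −7q + 10 ⇒ q = 9/11.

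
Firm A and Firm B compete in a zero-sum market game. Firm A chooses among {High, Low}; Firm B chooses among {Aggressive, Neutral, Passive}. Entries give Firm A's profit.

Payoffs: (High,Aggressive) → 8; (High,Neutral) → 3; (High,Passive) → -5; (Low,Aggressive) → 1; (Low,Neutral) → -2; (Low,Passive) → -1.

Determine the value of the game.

Row minima: High → -5, Low → -2; maximin = -2.
Column maxima: Aggressive → 8, Neutral → 3, Passive → -1; minimax = -1.
-2 ≠ -1, so there is no saddle point; optimal play is mixed.
Aggressive is strictly dominated by Neutral (it gives Firm A strictly more in every row), so Firm B never plays it.
On the remaining 2×2 (High, Low vs Neutral, Passive):
Let Firm A play High with probability p. Expected payoff against Neutral: 3p + (-2)(1−p) = 5p − 2; against Passive: (-5)p + (-1)(1−p) = −4p − 1.
Setting these equal: 5p − 2 = −4p − 1 ⇒ 9p = 1 ⇒ p = 1/9, and the value is (5)·(1/9) − 2 = -13/9.
For Firm B: with q = P(Neutral), equating High's and Low's payoffs gives 8q − 5 = −q − 1 ⇒ q = 4/9.

-13/9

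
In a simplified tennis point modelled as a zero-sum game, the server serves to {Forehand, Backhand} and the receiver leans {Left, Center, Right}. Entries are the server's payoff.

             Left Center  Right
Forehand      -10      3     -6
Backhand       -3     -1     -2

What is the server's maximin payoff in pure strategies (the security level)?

-3

Row minima: Forehand → -10, Backhand → -3.
The best of these is -3.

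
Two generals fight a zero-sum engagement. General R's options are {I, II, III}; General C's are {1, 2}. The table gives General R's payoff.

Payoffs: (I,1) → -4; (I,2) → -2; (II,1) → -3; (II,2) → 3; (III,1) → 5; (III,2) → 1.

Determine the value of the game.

9/5

Row minima: I → -4, II → -3, III → 1; maximin = 1.
Column maxima: 1 → 5, 2 → 3; minimax = 3.
1 ≠ 3, so there is no saddle point; optimal play is mixed.
I is strictly dominated by II, so General R never plays it.
On the remaining 2×2 (II, III vs 1, 2):
Let General R play II with probability p. Expected payoff against 1: (-3)p + 5(1−p) = −8p + 5; against 2: 3p + 1(1−p) = 2p + 1.
Setting these equal: −8p + 5 = 2p + 1 ⇒ −10p = -4 ⇒ p = 2/5, and the value is (-8)·(2/5) + 5 = 9/5.
For General C: with q = P(1), equating II's and III's payoffs gives −6q + 3 = 4q + 1 ⇒ q = 1/5.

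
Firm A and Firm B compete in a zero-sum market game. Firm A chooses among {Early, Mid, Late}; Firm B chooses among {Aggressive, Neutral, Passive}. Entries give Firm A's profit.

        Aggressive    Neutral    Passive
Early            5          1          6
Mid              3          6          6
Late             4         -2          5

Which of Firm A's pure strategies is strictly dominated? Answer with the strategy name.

Early gives a strictly higher payoff than Late against every column: 5 > 4, 1 > -2, 6 > 5.
So Late is strictly dominated and Firm A never plays it.

Late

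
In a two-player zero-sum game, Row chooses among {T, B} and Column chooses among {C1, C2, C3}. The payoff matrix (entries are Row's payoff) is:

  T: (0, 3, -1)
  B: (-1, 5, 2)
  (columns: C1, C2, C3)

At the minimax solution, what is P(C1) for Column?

Row minima: T → -1, B → -1; maximin = -1.
Column maxima: C1 → 0, C2 → 5, C3 → 2; minimax = 0.
-1 ≠ 0, so there is no saddle point; optimal play is mixed.
C2 is strictly dominated by C1 (it gives Row strictly more in every row), so Column never plays it.
On the remaining 2×2 (T, B vs C1, C3):
Let Row play T with probability p. Expected payoff against C1: 0p + (-1)(1−p) = p − 1; against C3: (-1)p + 2(1−p) = −3p + 2.
Setting these equal: p − 1 = −3p + 2 ⇒ 4p = 3 ⇒ p = 3/4, and the value is (1)·(3/4) − 1 = -1/4.
For Column: with q = P(C1), equating T's and B's payoffs gives q − 1 = −3q + 2 ⇒ q = 3/4.

3/4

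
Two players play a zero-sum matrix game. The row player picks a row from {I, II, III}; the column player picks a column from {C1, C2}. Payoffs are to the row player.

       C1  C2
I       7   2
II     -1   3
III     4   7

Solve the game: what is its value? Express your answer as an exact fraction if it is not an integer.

Row minima: I → 2, II → -1, III → 4; maximin = 4.
Column maxima: C1 → 7, C2 → 7; minimax = 7.
4 ≠ 7, so there is no saddle point; optimal play is mixed.
II is strictly dominated by III, so the row player never plays it.
On the remaining 2×2 (I, III vs C1, C2):
Let the row player play I with probability p. Expected payoff against C1: 7p + 4(1−p) = 3p + 4; against C2: 2p + 7(1−p) = −5p + 7.
Setting these equal: 3p + 4 = −5p + 7 ⇒ 8p = 3 ⇒ p = 3/8, and the value is (3)·(3/8) + 4 = 41/8.
For the column player: with q = P(C1), equating I's and III's payoffs gives 5q + 2 = −3q + 7 ⇒ q = 5/8.

41/8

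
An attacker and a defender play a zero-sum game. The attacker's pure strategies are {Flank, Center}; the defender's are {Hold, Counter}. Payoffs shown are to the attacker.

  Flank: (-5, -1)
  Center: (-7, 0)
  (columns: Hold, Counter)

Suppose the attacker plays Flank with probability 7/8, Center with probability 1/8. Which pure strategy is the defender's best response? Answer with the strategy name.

If the defender plays Hold, the attacker's expected payoff is (7/8)·(-5) + (1/8)·(-7) = -21/4.
If the defender plays Counter, the attacker's expected payoff is (7/8)·(-1) + (1/8)·0 = -7/8.
The defender minimizes the attacker's payoff; the smallest is -21/4, so the best response is Hold.

Hold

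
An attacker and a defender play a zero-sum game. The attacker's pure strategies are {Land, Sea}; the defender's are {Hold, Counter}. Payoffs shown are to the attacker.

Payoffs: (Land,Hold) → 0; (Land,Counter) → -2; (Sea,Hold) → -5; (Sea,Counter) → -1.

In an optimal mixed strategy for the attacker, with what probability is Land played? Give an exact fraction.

Row minima: Land → -2, Sea → -5; maximin = -2.
Column maxima: Hold → 0, Counter → -1; minimax = -1.
-2 ≠ -1, so there is no saddle point; optimal play is mixed.
Let the attacker play Land with probability p. Expected payoff against Hold: 0p + (-5)(1−p) = 5p − 5; against Counter: (-2)p + (-1)(1−p) = −p − 1.
Setting these equal: 5p − 5 = −p − 1 ⇒ 6p = 4 ⇒ p = 2/3, and the value is (5)·(2/3) − 5 = -5/3.
For the defender: with q = P(Hold), equating Land's and Sea's payoffs gives 2q − 2 = −4q − 1 ⇒ q = 1/6.

2/3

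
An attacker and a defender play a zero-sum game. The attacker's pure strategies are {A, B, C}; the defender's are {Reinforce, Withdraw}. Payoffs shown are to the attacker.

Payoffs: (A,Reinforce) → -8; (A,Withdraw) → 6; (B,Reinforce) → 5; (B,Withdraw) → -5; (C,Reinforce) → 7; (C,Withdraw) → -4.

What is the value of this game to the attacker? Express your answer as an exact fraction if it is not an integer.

Row minima: A → -8, B → -5, C → -4; maximin = -4.
Column maxima: Reinforce → 7, Withdraw → 6; minimax = 6.
-4 ≠ 6, so there is no saddle point; optimal play is mixed.
B is strictly dominated by C, so the attacker never plays it.
On the remaining 2×2 (A, C vs Reinforce, Withdraw):
Let the attacker play A with probability p. Expected payoff against Reinforce: (-8)p + 7(1−p) = −15p + 7; against Withdraw: 6p + (-4)(1−p) = 10p − 4.
Setting these equal: −15p + 7 = 10p − 4 ⇒ −25p = -11 ⇒ p = 11/25, and the value is (-15)·(11/25) + 7 = 2/5.
For the defender: with q = P(Reinforce), equating A's and C's payoffs gives −14q + 6 = 11q − 4 ⇒ q = 2/5.

2/5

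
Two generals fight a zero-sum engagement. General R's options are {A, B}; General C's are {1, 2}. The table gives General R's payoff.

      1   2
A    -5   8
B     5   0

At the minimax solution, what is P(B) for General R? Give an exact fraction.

Row minima: A → -5, B → 0; maximin = 0.
Column maxima: 1 → 5, 2 → 8; minimax = 5.
0 ≠ 5, so there is no saddle point; optimal play is mixed.
Let General R play A with probability p. Expected payoff against 1: (-5)p + 5(1−p) = −10p + 5; against 2: 8p + 0(1−p) = 8p.
Setting these equal: −10p + 5 = 8p ⇒ −18p = -5 ⇒ p = 5/18, and the value is (-10)·(5/18) + 5 = 20/9.
For General C: with q = P(1), equating A's and B's payoffs gives −13q + 8 = 5q ⇒ q = 4/9.

13/18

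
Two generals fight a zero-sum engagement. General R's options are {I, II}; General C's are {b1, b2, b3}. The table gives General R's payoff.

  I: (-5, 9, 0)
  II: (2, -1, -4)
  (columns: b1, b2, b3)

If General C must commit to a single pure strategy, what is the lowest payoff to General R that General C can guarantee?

Column maxima: b1 → 2, b2 → 9, b3 → 0.
The smallest of these is 0.

0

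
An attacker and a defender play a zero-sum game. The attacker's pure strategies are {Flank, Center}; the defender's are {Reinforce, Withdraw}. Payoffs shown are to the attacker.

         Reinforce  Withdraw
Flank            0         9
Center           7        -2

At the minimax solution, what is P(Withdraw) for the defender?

7/18

Row minima: Flank → 0, Center → -2; maximin = 0.
Column maxima: Reinforce → 7, Withdraw → 9; minimax = 7.
0 ≠ 7, so there is no saddle point; optimal play is mixed.
Let the attacker play Flank with probability p. Expected payoff against Reinforce: 0p + 7(1−p) = −7p + 7; against Withdraw: 9p + (-2)(1−p) = 11p − 2.
Setting these equal: −7p + 7 = 11p − 2 ⇒ −18p = -9 ⇒ p = 1/2, and the value is (-7)·(1/2) + 7 = 7/2.
For the defender: with q = P(Reinforce), equating Flank's and Center's payoffs gives −9q + 9 = 9q − 2 ⇒ q = 11/18.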